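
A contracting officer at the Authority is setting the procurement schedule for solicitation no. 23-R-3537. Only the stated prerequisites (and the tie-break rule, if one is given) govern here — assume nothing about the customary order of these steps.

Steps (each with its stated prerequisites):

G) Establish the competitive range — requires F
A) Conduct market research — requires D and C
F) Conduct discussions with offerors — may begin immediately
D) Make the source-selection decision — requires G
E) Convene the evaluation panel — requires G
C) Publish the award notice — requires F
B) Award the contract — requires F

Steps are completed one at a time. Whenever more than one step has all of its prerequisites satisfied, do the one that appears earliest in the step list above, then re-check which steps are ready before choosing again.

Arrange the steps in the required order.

Only F has no prerequisites, so it is first.
G, C and B are all available; G is listed earlier → G.
D and E now also ready, so the ready set is {D, E, C, B}; D is listed earlier → D.
E, C and B are all available; E is listed earlier → E.
C and B are both available; C is listed earlier → C.
A now also ready, so the ready set is {A, B}; A is listed earlier → A.
That leaves B as the only ready step → B.

F, G, D, E, C, A, B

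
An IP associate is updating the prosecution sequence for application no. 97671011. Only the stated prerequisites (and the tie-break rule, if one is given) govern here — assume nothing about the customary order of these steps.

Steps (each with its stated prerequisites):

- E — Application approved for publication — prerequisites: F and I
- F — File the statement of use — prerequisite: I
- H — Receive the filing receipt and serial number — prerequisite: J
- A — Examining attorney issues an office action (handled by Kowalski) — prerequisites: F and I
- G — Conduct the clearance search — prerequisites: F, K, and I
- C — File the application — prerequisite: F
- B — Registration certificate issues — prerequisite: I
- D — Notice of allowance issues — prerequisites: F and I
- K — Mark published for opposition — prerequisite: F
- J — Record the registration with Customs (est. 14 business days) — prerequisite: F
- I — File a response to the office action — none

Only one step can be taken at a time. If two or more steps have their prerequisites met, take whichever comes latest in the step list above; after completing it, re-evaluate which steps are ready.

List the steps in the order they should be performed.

I has no prerequisites → I first.
B and F are both available; B is listed later → B.
F is the only step now ready → F.
Now J, K, D, C, A and E have their prerequisites met. J is listed later, so J next.
K, D, C, A, H and E are all available; K is listed later → K.
G now also ready, so the ready set is {D, C, G, A, H, E}; D is listed later → D.
Ready: C, G, A, H and E. C is listed later → C.
Now G, A, H and E have their prerequisites met. G is listed later, so G next.
A, H and E are all available; A is listed later → A.
Now H and E have their prerequisites met. H is listed later, so H next.
Next only E has its prerequisites met → E.

I B F J K D C G A H E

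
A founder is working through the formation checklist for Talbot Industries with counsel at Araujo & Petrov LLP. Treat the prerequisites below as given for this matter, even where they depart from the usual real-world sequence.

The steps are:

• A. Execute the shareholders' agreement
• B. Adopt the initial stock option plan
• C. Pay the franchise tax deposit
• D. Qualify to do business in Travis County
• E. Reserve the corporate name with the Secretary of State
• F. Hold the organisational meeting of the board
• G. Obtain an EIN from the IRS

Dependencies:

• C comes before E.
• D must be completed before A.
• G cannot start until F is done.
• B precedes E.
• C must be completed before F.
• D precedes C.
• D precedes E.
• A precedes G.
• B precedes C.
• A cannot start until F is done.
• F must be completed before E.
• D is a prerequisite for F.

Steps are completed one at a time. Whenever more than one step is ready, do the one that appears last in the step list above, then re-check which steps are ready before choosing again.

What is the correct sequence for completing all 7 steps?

D B C F E A G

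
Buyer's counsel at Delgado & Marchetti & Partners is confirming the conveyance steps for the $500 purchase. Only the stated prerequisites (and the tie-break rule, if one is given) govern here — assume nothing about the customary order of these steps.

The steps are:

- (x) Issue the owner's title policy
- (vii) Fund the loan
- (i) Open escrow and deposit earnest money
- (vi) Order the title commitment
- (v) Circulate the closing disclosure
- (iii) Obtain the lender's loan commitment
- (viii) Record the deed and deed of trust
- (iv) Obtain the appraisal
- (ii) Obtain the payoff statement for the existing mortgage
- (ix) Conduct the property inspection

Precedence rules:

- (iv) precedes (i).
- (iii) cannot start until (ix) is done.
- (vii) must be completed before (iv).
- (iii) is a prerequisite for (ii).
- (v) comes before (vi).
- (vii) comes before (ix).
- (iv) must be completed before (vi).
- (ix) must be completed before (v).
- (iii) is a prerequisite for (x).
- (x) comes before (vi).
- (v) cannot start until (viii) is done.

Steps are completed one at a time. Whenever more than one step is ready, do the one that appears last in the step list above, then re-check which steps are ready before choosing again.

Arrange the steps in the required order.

(viii) and (vii) have no prerequisites; (viii) is listed later, so (viii) is first.
Next only (vii) has its prerequisites met → (vii).
Now (ix) and (iv) have their prerequisites met. (ix) is listed later, so (ix) next.
(iii) and (v) now also ready, so the ready set is {(iv), (iii), (v)}; (iv) is listed later → (iv).
(iii), (v) and (i) are all available; (iii) is listed later → (iii).
Now (ii), (v), (i) and (x) have their prerequisites met. (ii) is listed later, so (ii) next.
(v), (i) and (x) are all available; (v) is listed later → (v).
Ready: (i) and (x). (i) is listed later → (i).
(x) is the only step now ready → (x).
(vi) needed (iv), (v) and (x), now all done → (vi).

(viii) (vii) (ix) (iv) (iii) (ii) (v) (i) (x) (vi)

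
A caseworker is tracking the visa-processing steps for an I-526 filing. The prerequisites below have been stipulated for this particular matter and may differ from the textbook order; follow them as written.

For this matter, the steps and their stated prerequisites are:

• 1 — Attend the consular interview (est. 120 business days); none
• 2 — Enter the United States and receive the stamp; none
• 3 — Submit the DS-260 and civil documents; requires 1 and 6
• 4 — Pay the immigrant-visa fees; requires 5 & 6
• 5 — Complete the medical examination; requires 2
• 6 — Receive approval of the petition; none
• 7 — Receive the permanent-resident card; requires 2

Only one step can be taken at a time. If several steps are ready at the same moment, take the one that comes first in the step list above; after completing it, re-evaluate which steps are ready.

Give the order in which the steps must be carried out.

1, 2 and 6 have no prerequisites; 1 is listed earlier, so 1 is first.
Ready: 2 and 6. 2 is listed earlier → 2.
Now 5, 6 and 7 have their prerequisites met. 5 is listed earlier, so 5 next.
Now 6 and 7 have their prerequisites met. 6 is listed earlier, so 6 next.
3 and 4 now also ready, so the ready set is {3, 4, 7}; 3 is listed earlier → 3.
Now 4 and 7 have their prerequisites met. 4 is listed earlier, so 4 next.
Next only 7 has its prerequisites met → 7.

1, 2, 5, 6, 3, 4, 7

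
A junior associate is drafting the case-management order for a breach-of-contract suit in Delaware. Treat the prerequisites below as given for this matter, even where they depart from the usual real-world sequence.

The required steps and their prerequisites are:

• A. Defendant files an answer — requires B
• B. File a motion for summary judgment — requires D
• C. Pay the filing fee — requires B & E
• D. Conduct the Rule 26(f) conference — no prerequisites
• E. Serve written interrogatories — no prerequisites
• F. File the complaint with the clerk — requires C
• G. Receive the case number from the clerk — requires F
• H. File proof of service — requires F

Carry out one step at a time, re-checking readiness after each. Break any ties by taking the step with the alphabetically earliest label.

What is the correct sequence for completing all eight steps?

D, B, A, E, C, F, G, H

D and E have no prerequisites; D has the earlier label, so D is first.
B and E are both available; B has the earlier label → B.
A now also ready, so the ready set is {A, E}; A has the earlier label → A.
E is the only step now ready → E.
That leaves C as the only ready step → C.
Next only F has its prerequisites met → F.
Now G and H have their prerequisites met. G has the earlier label, so G next.
H needed F, now all done → H.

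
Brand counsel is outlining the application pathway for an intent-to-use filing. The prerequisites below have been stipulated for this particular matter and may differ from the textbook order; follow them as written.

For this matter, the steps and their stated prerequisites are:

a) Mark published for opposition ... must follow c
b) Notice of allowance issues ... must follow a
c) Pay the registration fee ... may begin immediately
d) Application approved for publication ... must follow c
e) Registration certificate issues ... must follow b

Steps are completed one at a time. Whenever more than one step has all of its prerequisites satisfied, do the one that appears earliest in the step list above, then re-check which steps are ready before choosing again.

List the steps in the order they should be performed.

c, a, b, d, e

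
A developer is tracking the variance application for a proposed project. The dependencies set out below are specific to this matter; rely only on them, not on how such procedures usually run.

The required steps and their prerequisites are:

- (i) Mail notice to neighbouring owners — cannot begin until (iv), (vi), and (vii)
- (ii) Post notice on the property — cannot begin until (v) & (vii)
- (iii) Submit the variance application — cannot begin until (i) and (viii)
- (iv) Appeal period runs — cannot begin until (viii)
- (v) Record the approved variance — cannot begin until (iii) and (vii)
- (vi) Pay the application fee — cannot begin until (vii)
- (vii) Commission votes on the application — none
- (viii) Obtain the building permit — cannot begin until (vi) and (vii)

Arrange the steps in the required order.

(vii), (vi), (viii), (iv), (i), (iii), (v), (ii)

Only (vii) has no prerequisites, so it is first.
(vi) needed (vii), now all done → (vi).
Next only (viii) has its prerequisites met → (viii).
(iv) is the only step now ready → (iv).
(i) needed (iv), (vi) and (vii), now all done → (i).
Next only (iii) has its prerequisites met → (iii).
That leaves (v) as the only ready step → (v).
(ii) is the only step now ready → (ii).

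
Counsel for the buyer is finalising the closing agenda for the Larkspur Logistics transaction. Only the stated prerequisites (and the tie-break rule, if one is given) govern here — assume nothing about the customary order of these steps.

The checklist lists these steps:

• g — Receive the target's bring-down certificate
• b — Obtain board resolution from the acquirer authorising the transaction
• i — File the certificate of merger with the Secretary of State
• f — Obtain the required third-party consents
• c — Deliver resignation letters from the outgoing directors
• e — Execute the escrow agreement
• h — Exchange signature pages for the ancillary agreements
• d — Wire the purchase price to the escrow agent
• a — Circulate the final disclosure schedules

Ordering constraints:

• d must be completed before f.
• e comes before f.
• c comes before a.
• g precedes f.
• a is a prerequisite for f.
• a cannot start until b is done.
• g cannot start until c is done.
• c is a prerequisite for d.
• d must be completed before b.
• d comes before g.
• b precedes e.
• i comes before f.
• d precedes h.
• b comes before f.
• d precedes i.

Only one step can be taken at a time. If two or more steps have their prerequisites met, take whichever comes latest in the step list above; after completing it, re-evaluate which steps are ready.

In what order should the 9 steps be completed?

c → d → h → i → b → a → e → g → f

Only c has no prerequisites, so it is first.
d is the only step now ready → d.
Ready: h, i, b and g. h is listed later → h.
i, b and g are all available; i is listed later → i.
Ready: b and g. b is listed later → b.
a and e now also ready, so the ready set is {a, e, g}; a is listed later → a.
Ready: e and g. e is listed later → e.
g needed d and c, now all done → g.
f needed a, d, e, i, b and g, now all done → f.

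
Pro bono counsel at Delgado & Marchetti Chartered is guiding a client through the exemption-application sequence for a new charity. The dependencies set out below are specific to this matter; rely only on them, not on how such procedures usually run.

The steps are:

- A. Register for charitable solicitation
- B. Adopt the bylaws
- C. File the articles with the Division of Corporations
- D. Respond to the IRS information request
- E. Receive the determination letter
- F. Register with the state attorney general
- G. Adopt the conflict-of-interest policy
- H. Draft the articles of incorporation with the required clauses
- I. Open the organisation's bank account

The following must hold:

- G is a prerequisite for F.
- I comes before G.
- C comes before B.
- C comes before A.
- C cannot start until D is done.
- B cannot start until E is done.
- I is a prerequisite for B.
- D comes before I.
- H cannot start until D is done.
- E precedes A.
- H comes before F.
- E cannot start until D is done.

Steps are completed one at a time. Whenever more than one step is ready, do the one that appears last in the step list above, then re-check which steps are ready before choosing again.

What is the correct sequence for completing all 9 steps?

D I H G F E C B A

D is the only step with nothing outstanding, so it goes first.
Now I, H, E and C have their prerequisites met. I is listed later, so I next.
Now H, G, E and C have their prerequisites met. H is listed later, so H next.
Now G, E and C have their prerequisites met. G is listed later, so G next.
F now also ready, so the ready set is {F, E, C}; F is listed later → F.
E and C are both available; E is listed later → E.
Next only C has its prerequisites met → C.
Ready: B and A. B is listed later → B.
That leaves A as the only ready step → A.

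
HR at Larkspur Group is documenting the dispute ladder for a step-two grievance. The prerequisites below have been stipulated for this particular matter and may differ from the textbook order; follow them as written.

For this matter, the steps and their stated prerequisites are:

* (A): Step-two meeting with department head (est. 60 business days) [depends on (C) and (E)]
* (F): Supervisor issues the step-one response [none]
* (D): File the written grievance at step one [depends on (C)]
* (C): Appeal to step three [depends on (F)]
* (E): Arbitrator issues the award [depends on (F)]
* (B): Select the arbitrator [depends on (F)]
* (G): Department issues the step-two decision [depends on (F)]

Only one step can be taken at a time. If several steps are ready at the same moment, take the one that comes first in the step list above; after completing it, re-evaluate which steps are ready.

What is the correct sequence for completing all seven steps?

(F) has no prerequisites → (F) first.
Ready: (C), (E), (B) and (G). (C) is listed earlier → (C).
(D) now also ready, so the ready set is {(D), (E), (B), (G)}; (D) is listed earlier → (D).
Now (E), (B) and (G) have their prerequisites met. (E) is listed earlier, so (E) next.
(A) now also ready, so the ready set is {(A), (B), (G)}; (A) is listed earlier → (A).
Ready: (B) and (G). (B) is listed earlier → (B).
(G) needed (F), now all done → (G).

(F), (C), (D), (E), (A), (B), (G)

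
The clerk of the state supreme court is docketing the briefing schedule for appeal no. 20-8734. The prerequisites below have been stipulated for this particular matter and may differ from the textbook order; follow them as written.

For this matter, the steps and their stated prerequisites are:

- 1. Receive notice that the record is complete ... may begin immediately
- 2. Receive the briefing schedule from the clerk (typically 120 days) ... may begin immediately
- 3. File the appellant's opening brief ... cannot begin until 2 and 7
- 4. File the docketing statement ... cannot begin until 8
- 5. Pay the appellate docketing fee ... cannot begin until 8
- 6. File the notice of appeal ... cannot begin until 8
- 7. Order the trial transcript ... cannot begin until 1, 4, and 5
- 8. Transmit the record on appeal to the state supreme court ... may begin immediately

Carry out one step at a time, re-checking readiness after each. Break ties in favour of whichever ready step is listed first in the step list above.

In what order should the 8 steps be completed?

1, 2 and 8 have no prerequisites; 1 is listed earlier, so 1 is first.
Ready: 2 and 8. 2 is listed earlier → 2.
8 is the only step now ready → 8.
4, 5 and 6 are all available; 4 is listed earlier → 4.
Now 5 and 6 have their prerequisites met. 5 is listed earlier, so 5 next.
7 now also ready, so the ready set is {6, 7}; 6 is listed earlier → 6.
Next only 7 has its prerequisites met → 7.
That leaves 3 as the only ready step → 3.

1 2 8 4 5 6 7 3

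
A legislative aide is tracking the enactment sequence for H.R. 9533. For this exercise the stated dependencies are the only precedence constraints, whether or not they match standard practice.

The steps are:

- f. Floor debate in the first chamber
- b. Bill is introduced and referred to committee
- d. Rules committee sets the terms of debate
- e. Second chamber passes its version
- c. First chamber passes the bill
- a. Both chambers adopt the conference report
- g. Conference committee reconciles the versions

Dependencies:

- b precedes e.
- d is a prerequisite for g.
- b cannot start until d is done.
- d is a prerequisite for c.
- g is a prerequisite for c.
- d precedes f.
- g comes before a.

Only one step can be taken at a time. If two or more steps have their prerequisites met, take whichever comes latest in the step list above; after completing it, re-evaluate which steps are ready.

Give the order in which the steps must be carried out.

Only d has no prerequisites, so it is first.
Ready: g, b and f. g is listed later → g.
a, c, b and f are all available; a is listed later → a.
Ready: c, b and f. c is listed later → c.
Ready: b and f. b is listed later → b.
Now e and f have their prerequisites met. e is listed later, so e next.
f needed d, now all done → f.

d, g, a, c, b, e, f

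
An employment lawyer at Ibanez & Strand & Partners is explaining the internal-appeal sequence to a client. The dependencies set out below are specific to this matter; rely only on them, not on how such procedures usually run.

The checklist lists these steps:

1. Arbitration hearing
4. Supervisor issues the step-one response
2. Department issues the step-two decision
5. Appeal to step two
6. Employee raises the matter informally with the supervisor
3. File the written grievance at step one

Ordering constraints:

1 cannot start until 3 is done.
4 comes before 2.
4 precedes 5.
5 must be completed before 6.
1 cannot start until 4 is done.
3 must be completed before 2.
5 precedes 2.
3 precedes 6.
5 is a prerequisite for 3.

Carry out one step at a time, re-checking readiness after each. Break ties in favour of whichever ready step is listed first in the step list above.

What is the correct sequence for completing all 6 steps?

4 is the only step with nothing outstanding, so it goes first.
That leaves 5 as the only ready step → 5.
3 needed 5, now all done → 3.
Now 1, 2 and 6 have their prerequisites met. 1 is listed earlier, so 1 next.
2 and 6 are both available; 2 is listed earlier → 2.
6 needed 5 and 3, now all done → 6.

4 5 3 1 2 6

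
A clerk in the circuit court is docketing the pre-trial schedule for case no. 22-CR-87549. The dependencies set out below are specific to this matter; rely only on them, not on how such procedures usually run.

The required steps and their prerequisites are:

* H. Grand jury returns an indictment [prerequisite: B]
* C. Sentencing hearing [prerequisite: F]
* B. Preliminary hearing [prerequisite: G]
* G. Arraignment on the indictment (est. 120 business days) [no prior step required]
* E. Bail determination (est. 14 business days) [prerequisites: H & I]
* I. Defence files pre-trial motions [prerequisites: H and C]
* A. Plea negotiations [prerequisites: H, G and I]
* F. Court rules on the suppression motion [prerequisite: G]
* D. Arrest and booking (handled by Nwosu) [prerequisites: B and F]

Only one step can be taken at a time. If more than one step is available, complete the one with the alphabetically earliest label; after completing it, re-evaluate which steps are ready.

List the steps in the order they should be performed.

G B F C D H I A E

Only G has no prerequisites, so it is first.
B and F are both available; B has the earlier label → B.
H now also ready, so the ready set is {F, H}; F has the earlier label → F.
Ready: C, D and H. C has the earlier label → C.
D and H are both available; D has the earlier label → D.
H needed B, now all done → H.
I needed C and H, now all done → I.
Ready: A and E. A has the earlier label → A.
That leaves E as the only ready step → E.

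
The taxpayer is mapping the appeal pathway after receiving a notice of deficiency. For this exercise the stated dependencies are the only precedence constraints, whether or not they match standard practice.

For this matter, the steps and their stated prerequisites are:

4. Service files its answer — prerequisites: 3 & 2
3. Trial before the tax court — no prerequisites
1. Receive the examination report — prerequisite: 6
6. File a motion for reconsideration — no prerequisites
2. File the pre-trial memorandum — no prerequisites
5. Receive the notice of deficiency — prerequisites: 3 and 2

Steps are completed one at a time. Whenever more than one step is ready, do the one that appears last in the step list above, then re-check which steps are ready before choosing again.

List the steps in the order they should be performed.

2, 6, 1, 3, 5, 4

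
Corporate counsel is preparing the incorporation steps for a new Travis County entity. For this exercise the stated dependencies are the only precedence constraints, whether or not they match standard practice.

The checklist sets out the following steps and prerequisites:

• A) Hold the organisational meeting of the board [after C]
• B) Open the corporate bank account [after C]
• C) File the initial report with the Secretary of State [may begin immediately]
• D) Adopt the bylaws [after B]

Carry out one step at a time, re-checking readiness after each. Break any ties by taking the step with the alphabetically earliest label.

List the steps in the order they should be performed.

C → A → B → D

C has no prerequisites → C first.
A and B are both available; A has the earlier label → A.
B needed C, now all done → B.
Next only D has its prerequisites met → D.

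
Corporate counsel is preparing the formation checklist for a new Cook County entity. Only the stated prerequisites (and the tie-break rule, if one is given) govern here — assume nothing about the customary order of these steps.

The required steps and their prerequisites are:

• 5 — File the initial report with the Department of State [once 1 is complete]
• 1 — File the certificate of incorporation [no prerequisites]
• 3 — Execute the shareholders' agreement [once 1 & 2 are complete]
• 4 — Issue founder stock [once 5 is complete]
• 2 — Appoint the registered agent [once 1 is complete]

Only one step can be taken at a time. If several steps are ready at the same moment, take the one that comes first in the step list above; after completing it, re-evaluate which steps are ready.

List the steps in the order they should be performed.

1 5 4 2 3

Only 1 has no prerequisites, so it is first.
5 and 2 are both available; 5 is listed earlier → 5.
4 and 2 are both available; 4 is listed earlier → 4.
Next only 2 has its prerequisites met → 2.
3 is the only step now ready → 3.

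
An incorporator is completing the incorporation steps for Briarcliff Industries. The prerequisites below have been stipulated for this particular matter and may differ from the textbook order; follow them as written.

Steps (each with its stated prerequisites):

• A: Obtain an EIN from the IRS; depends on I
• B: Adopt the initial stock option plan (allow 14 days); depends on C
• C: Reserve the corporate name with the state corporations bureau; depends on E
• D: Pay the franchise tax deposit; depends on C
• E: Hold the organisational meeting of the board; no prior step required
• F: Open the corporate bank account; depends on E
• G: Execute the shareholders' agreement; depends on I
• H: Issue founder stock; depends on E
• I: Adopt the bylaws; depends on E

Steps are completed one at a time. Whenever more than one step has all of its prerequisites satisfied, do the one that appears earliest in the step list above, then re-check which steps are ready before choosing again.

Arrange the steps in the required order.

E → C → B → D → F → H → I → A → G

Only E has no prerequisites, so it is first.
Ready: C, F, H and I. C is listed earlier → C.
Ready: B, D, F, H and I. B is listed earlier → B.
Ready: D, F, H and I. D is listed earlier → D.
F, H and I are all available; F is listed earlier → F.
Now H and I have their prerequisites met. H is listed earlier, so H next.
That leaves I as the only ready step → I.
Ready: A and G. A is listed earlier → A.
Next only G has its prerequisites met → G.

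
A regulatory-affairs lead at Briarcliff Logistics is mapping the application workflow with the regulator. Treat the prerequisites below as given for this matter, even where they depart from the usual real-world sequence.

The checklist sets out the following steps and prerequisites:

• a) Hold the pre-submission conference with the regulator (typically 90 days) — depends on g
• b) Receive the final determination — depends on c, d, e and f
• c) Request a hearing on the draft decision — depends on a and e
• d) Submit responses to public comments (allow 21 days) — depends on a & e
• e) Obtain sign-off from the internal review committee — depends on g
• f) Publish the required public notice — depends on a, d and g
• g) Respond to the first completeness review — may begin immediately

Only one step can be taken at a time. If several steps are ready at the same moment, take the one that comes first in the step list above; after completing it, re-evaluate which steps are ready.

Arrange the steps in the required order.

g → a → e → c → d → f → b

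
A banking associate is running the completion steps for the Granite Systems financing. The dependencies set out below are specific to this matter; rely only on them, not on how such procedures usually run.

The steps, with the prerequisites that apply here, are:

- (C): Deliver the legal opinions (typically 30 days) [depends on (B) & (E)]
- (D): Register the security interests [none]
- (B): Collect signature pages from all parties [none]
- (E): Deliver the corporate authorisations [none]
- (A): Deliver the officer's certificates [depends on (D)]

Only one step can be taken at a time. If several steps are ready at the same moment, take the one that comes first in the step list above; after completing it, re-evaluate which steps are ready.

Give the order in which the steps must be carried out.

Nothing is required for (D), (B) and (E). (D) is listed earlier → (D) first.
(B), (E) and (A) are all available; (B) is listed earlier → (B).
Now (E) and (A) have their prerequisites met. (E) is listed earlier, so (E) next.
(C) now also ready, so the ready set is {(C), (A)}; (C) is listed earlier → (C).
(A) needed (D), now all done → (A).

(D) → (B) → (E) → (C) → (A)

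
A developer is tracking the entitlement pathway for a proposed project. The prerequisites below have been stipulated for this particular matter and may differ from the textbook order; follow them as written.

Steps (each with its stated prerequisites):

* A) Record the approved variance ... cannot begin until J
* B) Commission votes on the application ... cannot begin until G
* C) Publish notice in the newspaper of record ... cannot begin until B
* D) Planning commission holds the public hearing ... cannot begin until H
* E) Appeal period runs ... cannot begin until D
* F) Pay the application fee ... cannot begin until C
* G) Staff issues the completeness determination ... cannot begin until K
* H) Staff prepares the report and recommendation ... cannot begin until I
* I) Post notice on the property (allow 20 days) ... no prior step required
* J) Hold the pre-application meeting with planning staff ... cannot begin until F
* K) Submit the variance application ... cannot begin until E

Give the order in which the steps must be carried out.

I, H, D, E, K, G, B, C, F, J, A

Only I has no prerequisites, so it is first.
Next only H has its prerequisites met → H.
That leaves D as the only ready step → D.
E needed D, now all done → E.
K needed E, now all done → K.
G needed K, now all done → G.
B needed G, now all done → B.
C needed B, now all done → C.
F needed C, now all done → F.
J needed F, now all done → J.
A needed J, now all done → A.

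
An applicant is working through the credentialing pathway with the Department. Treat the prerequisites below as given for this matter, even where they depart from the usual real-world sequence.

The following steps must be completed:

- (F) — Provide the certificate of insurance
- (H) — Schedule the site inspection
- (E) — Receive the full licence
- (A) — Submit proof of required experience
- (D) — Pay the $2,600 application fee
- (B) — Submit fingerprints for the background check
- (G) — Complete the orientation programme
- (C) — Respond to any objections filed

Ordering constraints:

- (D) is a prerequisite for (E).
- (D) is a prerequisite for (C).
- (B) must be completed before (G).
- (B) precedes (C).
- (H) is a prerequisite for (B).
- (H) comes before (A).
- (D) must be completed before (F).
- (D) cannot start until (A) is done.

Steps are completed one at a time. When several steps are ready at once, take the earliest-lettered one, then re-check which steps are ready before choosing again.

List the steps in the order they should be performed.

(H), (A), (B), (D), (C), (E), (F), (G)

(H) is the only step with nothing outstanding, so it goes first.
Ready: (A) and (B). (A) has the earlier label → (A).
(D) now also ready, so the ready set is {(B), (D)}; (B) has the earlier label → (B).
(G) now also ready, so the ready set is {(D), (G)}; (D) has the earlier label → (D).
Now (C), (E), (F) and (G) have their prerequisites met. (C) has the earlier label, so (C) next.
Ready: (E), (F) and (G). (E) has the earlier label → (E).
Ready: (F) and (G). (F) has the earlier label → (F).
(G) needed (B), now all done → (G).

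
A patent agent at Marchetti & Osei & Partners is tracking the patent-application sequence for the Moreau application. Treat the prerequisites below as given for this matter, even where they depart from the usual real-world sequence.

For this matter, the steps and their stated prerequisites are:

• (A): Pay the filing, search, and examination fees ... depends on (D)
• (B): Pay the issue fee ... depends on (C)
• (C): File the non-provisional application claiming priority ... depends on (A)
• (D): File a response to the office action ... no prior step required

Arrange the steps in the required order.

(D) → (A) → (C) → (B)

Only (D) has no prerequisites, so it is first.
(A) needed (D), now all done → (A).
Next only (C) has its prerequisites met → (C).
(B) needed (C), now all done → (B).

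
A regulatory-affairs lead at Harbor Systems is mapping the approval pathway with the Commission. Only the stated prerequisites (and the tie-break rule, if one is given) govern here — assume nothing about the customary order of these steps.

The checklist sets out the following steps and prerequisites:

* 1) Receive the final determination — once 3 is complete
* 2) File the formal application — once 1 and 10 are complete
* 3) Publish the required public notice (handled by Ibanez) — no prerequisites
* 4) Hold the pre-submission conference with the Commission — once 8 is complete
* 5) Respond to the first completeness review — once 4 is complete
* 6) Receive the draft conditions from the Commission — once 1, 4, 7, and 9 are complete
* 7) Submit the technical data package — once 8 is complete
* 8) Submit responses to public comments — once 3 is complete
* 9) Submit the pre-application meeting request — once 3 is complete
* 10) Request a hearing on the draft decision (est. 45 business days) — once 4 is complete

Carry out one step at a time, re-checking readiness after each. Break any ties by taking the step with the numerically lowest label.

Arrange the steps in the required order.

Only 3 has no prerequisites, so it is first.
Now 1, 8 and 9 have their prerequisites met. 1 has the earlier label, so 1 next.
8 and 9 are both available; 8 has the earlier label → 8.
Now 4, 7 and 9 have their prerequisites met. 4 has the earlier label, so 4 next.
Ready: 5, 7, 9 and 10. 5 has the earlier label → 5.
Now 7, 9 and 10 have their prerequisites met. 7 has the earlier label, so 7 next.
9 and 10 are both available; 9 has the earlier label → 9.
6 now also ready, so the ready set is {6, 10}; 6 has the earlier label → 6.
10 needed 4, now all done → 10.
2 is the only step now ready → 2.

3, 1, 8, 4, 5, 7, 9, 6, 10, 2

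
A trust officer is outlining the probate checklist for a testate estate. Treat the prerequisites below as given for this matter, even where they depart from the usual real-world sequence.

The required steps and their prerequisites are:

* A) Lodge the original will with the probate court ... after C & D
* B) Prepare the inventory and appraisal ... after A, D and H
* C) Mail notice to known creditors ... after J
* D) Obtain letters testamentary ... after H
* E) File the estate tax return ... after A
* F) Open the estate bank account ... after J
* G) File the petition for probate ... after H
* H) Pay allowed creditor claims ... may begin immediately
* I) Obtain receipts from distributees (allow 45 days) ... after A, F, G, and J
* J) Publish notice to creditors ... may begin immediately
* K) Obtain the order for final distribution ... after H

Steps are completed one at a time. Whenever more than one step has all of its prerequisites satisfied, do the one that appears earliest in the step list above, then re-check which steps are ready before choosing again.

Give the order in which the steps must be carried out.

H, D, G, J, C, A, B, E, F, I, K

Nothing is required for H and J. H is listed earlier → H first.
Ready: D, G, J and K. D is listed earlier → D.
Ready: G, J and K. G is listed earlier → G.
J and K are both available; J is listed earlier → J.
C and F now also ready, so the ready set is {C, F, K}; C is listed earlier → C.
A, F and K are all available; A is listed earlier → A.
Now B, E, F and K have their prerequisites met. B is listed earlier, so B next.
Ready: E, F and K. E is listed earlier → E.
Now F and K have their prerequisites met. F is listed earlier, so F next.
Ready: I and K. I is listed earlier → I.
K needed H, now all done → K.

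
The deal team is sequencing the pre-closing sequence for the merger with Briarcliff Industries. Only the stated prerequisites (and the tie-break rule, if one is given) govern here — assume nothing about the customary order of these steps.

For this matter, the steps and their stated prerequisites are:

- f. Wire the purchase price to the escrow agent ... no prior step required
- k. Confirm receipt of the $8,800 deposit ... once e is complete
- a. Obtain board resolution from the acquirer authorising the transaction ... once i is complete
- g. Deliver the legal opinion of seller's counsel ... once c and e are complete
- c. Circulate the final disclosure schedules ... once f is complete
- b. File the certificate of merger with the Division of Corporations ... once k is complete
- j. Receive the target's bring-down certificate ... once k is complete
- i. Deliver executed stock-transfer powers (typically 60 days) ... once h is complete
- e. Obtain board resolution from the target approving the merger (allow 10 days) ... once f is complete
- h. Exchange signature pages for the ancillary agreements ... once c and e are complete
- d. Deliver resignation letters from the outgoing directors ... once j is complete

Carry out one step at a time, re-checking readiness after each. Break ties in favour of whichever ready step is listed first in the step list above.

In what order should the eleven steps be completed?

f has no prerequisites → f first.
Now c and e have their prerequisites met. c is listed earlier, so c next.
e needed f, now all done → e.
Ready: k, g and h. k is listed earlier → k.
Ready: g, b, j and h. g is listed earlier → g.
Now b, j and h have their prerequisites met. b is listed earlier, so b next.
j and h are both available; j is listed earlier → j.
Ready: h and d. h is listed earlier → h.
i and d are both available; i is listed earlier → i.
a now also ready, so the ready set is {a, d}; a is listed earlier → a.
d needed j, now all done → d.

f → c → e → k → g → b → j → h → i → a → d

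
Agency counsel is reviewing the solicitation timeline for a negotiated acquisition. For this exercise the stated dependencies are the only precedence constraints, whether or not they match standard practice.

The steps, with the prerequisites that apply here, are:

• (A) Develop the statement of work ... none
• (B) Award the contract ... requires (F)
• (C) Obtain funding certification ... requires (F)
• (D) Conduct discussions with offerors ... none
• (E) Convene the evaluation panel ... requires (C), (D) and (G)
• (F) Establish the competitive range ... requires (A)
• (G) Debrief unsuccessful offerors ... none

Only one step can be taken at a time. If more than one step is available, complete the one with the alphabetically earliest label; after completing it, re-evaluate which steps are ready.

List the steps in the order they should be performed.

(A) (D) (F) (B) (C) (G) (E)

Nothing is required for (A), (D) and (G). (A) has the earlier label → (A) first.
Now (D), (F) and (G) have their prerequisites met. (D) has the earlier label, so (D) next.
(F) and (G) are both available; (F) has the earlier label → (F).
(B) and (C) now also ready, so the ready set is {(B), (C), (G)}; (B) has the earlier label → (B).
Ready: (C) and (G). (C) has the earlier label → (C).
Next only (G) has its prerequisites met → (G).
That leaves (E) as the only ready step → (E).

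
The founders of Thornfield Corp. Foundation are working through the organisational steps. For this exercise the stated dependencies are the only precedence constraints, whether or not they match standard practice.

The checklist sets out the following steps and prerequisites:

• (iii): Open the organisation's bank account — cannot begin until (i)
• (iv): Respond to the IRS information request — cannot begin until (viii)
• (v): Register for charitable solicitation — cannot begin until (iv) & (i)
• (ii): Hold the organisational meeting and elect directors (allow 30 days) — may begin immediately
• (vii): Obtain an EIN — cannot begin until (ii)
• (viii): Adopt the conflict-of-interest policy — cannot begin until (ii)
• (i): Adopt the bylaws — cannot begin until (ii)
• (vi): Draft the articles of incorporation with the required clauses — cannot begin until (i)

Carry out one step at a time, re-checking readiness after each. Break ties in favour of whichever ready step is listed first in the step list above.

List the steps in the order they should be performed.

(ii) (vii) (viii) (iv) (i) (iii) (v) (vi)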